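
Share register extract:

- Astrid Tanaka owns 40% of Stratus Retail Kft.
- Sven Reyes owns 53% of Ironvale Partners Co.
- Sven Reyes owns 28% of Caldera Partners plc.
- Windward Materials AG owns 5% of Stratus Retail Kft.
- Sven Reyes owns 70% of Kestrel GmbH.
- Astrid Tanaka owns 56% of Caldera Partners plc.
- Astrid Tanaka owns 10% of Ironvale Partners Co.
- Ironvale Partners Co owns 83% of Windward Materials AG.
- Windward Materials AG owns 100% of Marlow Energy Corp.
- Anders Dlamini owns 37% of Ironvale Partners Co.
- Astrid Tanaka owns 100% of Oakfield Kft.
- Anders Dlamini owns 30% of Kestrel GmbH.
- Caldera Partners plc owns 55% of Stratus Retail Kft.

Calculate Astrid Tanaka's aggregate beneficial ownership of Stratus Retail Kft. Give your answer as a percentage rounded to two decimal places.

Astrid reaches Stratus along 3 paths.
Via Ironvale → Windward: 10% × 83% × 5% = 0.415%.
Direct stake: 40% = 40%.
Via Caldera: 56% × 55% = 30.8%.
Total: 0.415% + 40% + 30.8% = 71.215%.
Rounded: 71.22%.

71.22%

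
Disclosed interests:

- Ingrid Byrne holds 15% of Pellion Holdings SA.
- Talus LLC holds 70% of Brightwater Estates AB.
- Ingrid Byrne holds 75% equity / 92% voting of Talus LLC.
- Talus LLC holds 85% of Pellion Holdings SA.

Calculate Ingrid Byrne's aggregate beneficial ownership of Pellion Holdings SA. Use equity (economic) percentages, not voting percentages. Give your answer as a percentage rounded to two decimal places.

78.75%

Ingrid reaches Pellion along 2 paths.
Via Talus: 75% × 85% = 63.75%.
Direct stake: 15% = 15%.
Total: 63.75% + 15% = 78.75%.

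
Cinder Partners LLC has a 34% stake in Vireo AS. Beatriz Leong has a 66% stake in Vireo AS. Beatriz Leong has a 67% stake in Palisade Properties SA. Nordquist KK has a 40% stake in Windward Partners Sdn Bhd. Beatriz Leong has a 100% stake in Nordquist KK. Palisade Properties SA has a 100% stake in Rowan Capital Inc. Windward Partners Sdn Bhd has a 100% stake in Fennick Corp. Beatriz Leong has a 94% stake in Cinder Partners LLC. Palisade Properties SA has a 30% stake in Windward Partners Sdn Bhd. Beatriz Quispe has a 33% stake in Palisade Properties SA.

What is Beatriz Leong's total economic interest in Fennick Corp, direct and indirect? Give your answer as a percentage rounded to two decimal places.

60.10%

Beatriz Leong reaches Fennick along 2 paths.
Via Nordquist → Windward: 100% × 40% × 100% = 40%.
Via Palisade → Windward: 67% × 30% × 100% = 20.1%.
Total: 40% + 20.1% = 60.1%.
Rounded: 60.10%.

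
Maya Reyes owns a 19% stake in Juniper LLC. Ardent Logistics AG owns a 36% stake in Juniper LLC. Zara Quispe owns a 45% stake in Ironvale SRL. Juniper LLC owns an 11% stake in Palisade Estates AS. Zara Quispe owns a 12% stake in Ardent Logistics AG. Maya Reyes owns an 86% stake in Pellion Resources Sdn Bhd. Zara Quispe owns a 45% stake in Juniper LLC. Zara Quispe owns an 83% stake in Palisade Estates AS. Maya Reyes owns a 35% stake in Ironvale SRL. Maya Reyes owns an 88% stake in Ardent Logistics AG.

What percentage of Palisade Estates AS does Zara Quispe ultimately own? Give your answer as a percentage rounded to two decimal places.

88.43%

Zara reaches Palisade along 3 paths.
Direct stake: 83% = 83%.
Via Juniper: 45% × 11% = 4.95%.
Via Ardent → Juniper: 12% × 36% × 11% = 0.4752%.
Total: 83% + 4.95% + 0.4752% = 88.4252%.
Rounded: 88.43%.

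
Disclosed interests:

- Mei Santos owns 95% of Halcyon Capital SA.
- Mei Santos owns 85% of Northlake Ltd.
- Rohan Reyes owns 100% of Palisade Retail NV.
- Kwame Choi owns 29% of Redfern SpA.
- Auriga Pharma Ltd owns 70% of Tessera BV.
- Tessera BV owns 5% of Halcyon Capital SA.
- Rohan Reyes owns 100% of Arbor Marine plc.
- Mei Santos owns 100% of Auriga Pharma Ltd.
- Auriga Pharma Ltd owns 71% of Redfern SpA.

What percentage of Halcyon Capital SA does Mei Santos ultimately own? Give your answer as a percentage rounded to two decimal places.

98.50%

Mei reaches Halcyon along 2 paths.
Via Auriga → Tessera: 100% × 70% × 5% = 3.5%.
Direct stake: 95% = 95%.
Total: 3.5% + 95% = 98.5%.
Rounded: 98.50%.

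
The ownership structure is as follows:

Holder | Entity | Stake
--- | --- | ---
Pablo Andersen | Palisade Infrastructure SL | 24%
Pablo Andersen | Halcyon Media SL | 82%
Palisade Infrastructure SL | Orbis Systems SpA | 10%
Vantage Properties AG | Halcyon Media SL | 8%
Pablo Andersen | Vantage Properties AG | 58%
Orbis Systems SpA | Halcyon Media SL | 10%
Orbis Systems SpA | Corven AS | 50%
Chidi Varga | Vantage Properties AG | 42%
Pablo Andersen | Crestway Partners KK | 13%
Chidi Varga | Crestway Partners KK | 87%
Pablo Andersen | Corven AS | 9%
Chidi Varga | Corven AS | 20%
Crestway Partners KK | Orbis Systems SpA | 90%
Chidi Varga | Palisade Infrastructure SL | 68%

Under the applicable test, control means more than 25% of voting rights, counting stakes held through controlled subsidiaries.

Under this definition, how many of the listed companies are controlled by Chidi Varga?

5

Chidi holds 87% of Crestway, so Chidi controls Crestway.
Chidi holds 42% of Vantage, so Chidi controls Vantage.
Chidi holds 68% of Palisade, so Chidi controls Palisade.
Palisade and Crestway together hold 10% + 90% = 100% of Orbis, so Chidi controls Orbis.
Orbis and Chidi together hold 50% + 20% = 70% of Corven, so Chidi controls Corven.
No other company's threshold is met.
Chidi controls 5 companies.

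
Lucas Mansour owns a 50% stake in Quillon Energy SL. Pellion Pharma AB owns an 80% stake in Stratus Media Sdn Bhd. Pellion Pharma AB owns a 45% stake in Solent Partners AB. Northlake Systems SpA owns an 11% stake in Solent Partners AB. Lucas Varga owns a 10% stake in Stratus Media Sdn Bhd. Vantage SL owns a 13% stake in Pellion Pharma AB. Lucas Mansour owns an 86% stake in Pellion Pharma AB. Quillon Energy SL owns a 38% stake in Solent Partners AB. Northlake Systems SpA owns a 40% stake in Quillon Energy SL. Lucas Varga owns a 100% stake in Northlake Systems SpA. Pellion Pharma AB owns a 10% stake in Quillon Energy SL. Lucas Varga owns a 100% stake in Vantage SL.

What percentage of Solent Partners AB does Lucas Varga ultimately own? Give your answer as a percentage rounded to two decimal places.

32.54%

Lucas Varga reaches Solent along 4 paths.
Via Vantage → Pellion → Quillon: 100% × 13% × 10% × 38% = 0.494%.
Via Northlake → Quillon: 100% × 40% × 38% = 15.2%.
Via Vantage → Pellion: 100% × 13% × 45% = 5.85%.
Via Northlake: 100% × 11% = 11%.
Total: 0.494% + 15.2% + 5.85% + 11% = 32.544%.
Rounded: 32.54%.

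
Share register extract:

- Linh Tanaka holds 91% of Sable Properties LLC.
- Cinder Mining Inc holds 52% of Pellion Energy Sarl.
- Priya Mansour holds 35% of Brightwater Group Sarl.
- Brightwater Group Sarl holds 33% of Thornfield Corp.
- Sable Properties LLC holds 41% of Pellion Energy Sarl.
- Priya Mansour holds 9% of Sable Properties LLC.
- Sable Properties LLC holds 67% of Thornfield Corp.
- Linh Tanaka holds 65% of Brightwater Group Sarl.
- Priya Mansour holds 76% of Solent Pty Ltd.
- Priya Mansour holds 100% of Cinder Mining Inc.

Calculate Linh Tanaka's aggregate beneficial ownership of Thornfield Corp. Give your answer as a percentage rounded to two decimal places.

Linh reaches Thornfield along 2 paths.
Via Brightwater: 65% × 33% = 21.45%.
Via Sable: 91% × 67% = 60.97%.
Total: 21.45% + 60.97% = 82.42%.

82.42%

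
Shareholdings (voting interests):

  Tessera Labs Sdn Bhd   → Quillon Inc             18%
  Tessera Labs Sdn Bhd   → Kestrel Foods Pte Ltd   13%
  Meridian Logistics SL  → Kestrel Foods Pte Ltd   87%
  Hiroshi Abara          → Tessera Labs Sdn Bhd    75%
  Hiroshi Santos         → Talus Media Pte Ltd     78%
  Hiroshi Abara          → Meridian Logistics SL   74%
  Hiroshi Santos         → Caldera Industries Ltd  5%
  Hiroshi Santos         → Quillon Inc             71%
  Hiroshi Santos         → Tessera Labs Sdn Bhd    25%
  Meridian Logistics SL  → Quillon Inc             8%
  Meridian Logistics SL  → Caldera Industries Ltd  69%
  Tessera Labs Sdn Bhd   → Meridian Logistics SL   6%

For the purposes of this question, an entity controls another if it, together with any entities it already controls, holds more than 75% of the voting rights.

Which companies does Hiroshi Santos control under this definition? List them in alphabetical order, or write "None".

Talus Media Pte Ltd

Hiroshi Santos holds 78% of Talus, so Hiroshi Santos controls Talus.
No other company's threshold is met.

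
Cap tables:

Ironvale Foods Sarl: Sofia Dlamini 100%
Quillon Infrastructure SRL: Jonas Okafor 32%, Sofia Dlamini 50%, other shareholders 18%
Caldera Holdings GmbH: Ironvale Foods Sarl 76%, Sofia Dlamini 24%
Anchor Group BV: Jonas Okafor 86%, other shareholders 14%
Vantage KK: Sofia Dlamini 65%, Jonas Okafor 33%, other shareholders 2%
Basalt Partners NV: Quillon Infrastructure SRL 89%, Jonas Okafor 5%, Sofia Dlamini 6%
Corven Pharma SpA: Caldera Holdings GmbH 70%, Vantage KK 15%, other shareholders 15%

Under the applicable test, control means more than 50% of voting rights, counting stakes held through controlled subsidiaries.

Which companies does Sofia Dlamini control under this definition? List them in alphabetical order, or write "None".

Sofia holds 100% of Ironvale, so Sofia controls Ironvale.
Ironvale and Sofia together hold 76% + 24% = 100% of Caldera, so Sofia controls Caldera.
Sofia holds 65% of Vantage, so Sofia controls Vantage.
Caldera and Vantage together hold 70% + 15% = 85% of Corven, so Sofia controls Corven.
No other company's threshold is met.

Caldera Holdings GmbH, Corven Pharma SpA, Ironvale Foods Sarl, Vantage KK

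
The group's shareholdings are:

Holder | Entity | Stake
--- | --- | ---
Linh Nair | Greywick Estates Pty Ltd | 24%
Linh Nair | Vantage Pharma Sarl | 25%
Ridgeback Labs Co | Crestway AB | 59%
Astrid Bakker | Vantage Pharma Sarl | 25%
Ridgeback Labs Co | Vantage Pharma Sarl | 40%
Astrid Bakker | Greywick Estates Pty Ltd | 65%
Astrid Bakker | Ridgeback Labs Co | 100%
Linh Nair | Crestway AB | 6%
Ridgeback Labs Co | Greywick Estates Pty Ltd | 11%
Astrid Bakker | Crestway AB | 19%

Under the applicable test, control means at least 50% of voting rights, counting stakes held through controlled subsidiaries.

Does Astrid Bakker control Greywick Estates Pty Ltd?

Astrid holds 100% of Ridgeback, so Astrid controls Ridgeback.
Ridgeback and Astrid together hold 11% + 65% = 76% of Greywick, so Astrid controls Greywick.

Yes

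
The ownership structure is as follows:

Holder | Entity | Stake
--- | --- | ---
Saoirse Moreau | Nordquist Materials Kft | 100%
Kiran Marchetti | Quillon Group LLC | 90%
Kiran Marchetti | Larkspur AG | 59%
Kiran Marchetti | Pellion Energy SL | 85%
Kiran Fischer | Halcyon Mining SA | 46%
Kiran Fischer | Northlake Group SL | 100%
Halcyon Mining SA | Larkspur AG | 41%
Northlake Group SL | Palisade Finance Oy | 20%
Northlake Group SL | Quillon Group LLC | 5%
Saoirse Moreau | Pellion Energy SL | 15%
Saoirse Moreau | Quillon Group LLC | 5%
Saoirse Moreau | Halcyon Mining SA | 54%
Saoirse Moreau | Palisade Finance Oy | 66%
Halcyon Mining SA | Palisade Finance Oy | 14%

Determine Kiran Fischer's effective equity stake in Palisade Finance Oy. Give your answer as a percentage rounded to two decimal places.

26.44%

Kiran Fischer reaches Palisade along 2 paths.
Via Halcyon: 46% × 14% = 6.44%.
Via Northlake: 100% × 20% = 20%.
Total: 6.44% + 20% = 26.44%.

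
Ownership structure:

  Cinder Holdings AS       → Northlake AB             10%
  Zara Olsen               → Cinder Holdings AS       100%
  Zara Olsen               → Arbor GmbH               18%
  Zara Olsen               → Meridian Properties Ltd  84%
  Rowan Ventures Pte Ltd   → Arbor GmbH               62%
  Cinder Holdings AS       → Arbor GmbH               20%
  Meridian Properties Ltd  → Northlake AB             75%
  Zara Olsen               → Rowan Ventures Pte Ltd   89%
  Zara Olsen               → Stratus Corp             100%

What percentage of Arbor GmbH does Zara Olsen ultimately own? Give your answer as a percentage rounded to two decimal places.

Zara reaches Arbor along 3 paths.
Via Rowan: 89% × 62% = 55.18%.
Via Cinder: 100% × 20% = 20%.
Direct stake: 18% = 18%.
Total: 55.18% + 20% + 18% = 93.18%.

93.18%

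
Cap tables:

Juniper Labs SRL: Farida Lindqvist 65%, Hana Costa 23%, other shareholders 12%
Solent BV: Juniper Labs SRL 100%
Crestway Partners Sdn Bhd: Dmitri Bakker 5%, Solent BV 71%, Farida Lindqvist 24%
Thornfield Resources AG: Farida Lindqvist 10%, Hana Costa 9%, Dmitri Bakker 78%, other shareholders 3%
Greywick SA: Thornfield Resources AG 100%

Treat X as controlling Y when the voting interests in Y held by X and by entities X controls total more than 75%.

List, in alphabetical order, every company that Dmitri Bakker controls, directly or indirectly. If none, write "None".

Dmitri holds 78% of Thornfield, so Dmitri controls Thornfield.
Thornfield holds 100% of Greywick, so Dmitri controls Greywick.
No other company's threshold is met.

Greywick SA, Thornfield Resources AG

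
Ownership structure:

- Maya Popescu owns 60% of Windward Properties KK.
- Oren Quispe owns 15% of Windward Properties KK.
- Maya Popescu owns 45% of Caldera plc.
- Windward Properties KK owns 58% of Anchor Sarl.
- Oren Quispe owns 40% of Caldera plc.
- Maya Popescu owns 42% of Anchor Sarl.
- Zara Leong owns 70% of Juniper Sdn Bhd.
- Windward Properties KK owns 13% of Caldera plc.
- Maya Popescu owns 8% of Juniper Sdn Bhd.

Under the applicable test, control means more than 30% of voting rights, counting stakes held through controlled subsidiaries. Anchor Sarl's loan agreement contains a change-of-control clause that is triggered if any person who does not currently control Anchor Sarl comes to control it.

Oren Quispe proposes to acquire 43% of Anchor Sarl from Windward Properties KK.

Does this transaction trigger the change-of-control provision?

The purchase adds only to Oren's holdings (Windward's stake shrinks), so Oren is the only person who could newly come to control Anchor.
Oren holds 40% of Caldera, so Oren controls Caldera.
Neither Oren nor any entity Oren controls holds any voting interest in Anchor.
So before the transaction, Oren does not control Anchor.
After the purchase, Oren holds 43% of Anchor directly, and Windward's stake falls to 15%.
Oren holds 43% of Anchor, so Oren controls Anchor.
Oren did not control Anchor before and does after, so the clause is triggered.

Yes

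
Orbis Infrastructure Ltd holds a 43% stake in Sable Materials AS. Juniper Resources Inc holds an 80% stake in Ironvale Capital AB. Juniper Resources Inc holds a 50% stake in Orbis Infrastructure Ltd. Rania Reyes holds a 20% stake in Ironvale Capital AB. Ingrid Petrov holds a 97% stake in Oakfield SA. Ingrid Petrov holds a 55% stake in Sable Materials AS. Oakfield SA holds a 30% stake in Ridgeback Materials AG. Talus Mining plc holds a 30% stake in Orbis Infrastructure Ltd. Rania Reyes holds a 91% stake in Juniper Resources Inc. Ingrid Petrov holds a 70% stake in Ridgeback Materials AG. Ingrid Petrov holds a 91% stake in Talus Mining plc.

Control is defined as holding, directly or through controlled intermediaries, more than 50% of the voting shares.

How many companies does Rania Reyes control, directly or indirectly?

2

Rania holds 91% of Juniper, so Rania controls Juniper.
Rania and Juniper together hold 20% + 80% = 100% of Ironvale, so Rania controls Ironvale.
No other company's threshold is met.
Rania controls 2 companies.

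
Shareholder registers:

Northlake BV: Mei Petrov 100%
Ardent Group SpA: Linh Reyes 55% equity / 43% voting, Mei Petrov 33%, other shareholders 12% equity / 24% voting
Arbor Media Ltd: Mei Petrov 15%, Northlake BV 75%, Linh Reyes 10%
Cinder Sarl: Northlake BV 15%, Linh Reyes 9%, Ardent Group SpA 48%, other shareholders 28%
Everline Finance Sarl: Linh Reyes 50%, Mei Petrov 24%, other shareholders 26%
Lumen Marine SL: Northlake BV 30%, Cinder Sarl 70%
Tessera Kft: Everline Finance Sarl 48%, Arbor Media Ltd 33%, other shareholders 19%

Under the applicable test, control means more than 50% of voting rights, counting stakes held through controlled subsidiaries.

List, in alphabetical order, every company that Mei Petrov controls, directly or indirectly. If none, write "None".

Mei holds 100% of Northlake, so Mei controls Northlake.
Mei and Northlake together hold 15% + 75% = 90% of Arbor, so Mei controls Arbor.
No other company's threshold is met.

Arbor Media Ltd, Northlake BV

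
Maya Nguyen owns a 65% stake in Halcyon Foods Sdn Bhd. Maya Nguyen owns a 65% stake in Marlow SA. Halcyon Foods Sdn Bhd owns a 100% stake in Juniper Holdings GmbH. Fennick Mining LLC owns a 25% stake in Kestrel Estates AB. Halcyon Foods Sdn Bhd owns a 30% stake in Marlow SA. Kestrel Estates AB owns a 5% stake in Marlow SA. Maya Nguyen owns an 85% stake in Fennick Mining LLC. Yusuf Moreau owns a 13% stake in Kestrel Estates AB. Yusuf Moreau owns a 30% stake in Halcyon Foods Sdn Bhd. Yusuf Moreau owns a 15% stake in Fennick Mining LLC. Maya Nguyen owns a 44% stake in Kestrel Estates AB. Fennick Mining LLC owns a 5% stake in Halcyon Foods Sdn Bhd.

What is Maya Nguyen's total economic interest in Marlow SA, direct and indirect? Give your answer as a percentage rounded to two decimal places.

89.04%

Maya reaches Marlow along 5 paths.
Direct stake: 65% = 65%.
Via Fennick → Halcyon: 85% × 5% × 30% = 1.275%.
Via Halcyon: 65% × 30% = 19.5%.
Via Fennick → Kestrel: 85% × 25% × 5% = 1.0625%.
Via Kestrel: 44% × 5% = 2.2%.
Total: 65% + 1.275% + 19.5% + 1.0625% + 2.2% = 89.0375%.
Rounded: 89.04%.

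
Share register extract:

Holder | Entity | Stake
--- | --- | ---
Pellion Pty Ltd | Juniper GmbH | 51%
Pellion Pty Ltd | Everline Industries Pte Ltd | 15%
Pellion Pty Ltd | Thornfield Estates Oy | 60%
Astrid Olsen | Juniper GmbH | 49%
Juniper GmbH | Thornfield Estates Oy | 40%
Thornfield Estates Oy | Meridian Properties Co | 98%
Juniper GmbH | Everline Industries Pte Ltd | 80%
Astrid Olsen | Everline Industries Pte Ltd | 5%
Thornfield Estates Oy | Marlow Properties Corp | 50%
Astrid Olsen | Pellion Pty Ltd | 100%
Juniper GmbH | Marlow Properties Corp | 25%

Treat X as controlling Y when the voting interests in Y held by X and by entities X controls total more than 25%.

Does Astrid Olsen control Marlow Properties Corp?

Astrid holds 100% of Pellion, so Astrid controls Pellion.
Astrid and Pellion together hold 49% + 51% = 100% of Juniper, so Astrid controls Juniper.
Juniper and Pellion together hold 40% + 60% = 100% of Thornfield, so Astrid controls Thornfield.
Thornfield and Juniper together hold 50% + 25% = 75% of Marlow, so Astrid controls Marlow.

Yes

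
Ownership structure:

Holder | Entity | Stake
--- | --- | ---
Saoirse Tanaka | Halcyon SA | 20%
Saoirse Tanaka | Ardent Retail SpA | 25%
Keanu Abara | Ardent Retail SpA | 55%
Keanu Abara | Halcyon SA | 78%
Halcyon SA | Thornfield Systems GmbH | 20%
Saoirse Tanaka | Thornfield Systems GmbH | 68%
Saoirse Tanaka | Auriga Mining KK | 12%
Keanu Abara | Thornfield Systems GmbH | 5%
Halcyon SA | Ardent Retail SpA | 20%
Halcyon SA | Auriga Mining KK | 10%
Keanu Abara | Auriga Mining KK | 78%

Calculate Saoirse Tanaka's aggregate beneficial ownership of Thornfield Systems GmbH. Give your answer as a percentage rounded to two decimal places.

Saoirse reaches Thornfield along 2 paths.
Via Halcyon: 20% × 20% = 4%.
Direct stake: 68% = 68%.
Total: 4% + 68% = 72%.
Rounded: 72.00%.

72.00%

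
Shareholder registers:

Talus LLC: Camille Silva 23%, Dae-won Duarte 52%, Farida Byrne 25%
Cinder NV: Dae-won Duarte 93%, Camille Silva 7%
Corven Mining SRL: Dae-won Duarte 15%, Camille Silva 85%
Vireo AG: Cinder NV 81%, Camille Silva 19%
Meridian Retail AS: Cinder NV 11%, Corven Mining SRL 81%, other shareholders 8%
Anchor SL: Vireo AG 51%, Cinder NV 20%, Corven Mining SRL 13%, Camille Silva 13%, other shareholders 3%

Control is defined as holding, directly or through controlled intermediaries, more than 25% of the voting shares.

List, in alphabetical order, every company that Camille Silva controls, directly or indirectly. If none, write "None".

Camille holds 85% of Corven, so Camille controls Corven.
Corven holds 81% of Meridian, so Camille controls Meridian.
Corven and Camille together hold 13% + 13% = 26% of Anchor, so Camille controls Anchor.
No other company's threshold is met.

Anchor SL, Corven Mining SRL, Meridian Retail AS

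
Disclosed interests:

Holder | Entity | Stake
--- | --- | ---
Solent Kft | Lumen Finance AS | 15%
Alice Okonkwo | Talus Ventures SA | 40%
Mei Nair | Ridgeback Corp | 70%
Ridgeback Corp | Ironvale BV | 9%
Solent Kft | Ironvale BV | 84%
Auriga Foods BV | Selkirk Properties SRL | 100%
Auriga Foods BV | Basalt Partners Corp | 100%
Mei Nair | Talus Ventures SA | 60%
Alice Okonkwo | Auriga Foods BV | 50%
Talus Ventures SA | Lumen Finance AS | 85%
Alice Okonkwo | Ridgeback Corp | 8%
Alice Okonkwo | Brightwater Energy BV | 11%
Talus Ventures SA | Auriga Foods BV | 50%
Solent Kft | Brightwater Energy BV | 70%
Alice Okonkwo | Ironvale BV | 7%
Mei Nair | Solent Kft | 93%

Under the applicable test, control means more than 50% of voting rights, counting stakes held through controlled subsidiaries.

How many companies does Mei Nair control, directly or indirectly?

6

Mei holds 60% of Talus, so Mei controls Talus.
Mei holds 70% of Ridgeback, so Mei controls Ridgeback.
Mei holds 93% of Solent, so Mei controls Solent.
Solent holds 70% of Brightwater, so Mei controls Brightwater.
Solent and Talus together hold 15% + 85% = 100% of Lumen, so Mei controls Lumen.
Solent and Ridgeback together hold 84% + 9% = 93% of Ironvale, so Mei controls Ironvale.
No other company's threshold is met.
Mei controls 6 companies.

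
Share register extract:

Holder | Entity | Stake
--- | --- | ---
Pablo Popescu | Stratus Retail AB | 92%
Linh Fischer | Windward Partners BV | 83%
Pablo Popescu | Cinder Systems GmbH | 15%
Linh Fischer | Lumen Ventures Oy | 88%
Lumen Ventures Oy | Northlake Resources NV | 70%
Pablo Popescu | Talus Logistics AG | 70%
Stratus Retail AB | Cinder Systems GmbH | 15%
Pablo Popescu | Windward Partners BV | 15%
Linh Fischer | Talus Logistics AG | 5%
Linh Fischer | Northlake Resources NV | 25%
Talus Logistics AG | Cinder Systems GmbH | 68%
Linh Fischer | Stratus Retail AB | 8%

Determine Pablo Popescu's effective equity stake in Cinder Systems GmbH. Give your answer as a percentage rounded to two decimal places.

76.40%

Pablo reaches Cinder along 3 paths.
Via Stratus: 92% × 15% = 13.8%.
Via Talus: 70% × 68% = 47.6%.
Direct stake: 15% = 15%.
Total: 13.8% + 47.6% + 15% = 76.4%.
Rounded: 76.40%.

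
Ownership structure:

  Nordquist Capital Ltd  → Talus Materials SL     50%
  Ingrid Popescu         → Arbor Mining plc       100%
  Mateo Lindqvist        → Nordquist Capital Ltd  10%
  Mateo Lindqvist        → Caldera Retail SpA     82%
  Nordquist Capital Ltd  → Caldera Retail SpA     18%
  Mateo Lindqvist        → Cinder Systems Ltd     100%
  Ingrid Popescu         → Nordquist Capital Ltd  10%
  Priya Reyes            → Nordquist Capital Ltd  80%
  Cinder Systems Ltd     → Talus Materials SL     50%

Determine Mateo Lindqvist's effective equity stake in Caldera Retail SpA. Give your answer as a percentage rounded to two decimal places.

Mateo reaches Caldera along 2 paths.
Direct stake: 82% = 82%.
Via Nordquist: 10% × 18% = 1.8%.
Total: 82% + 1.8% = 83.8%.
Rounded: 83.80%.

83.80%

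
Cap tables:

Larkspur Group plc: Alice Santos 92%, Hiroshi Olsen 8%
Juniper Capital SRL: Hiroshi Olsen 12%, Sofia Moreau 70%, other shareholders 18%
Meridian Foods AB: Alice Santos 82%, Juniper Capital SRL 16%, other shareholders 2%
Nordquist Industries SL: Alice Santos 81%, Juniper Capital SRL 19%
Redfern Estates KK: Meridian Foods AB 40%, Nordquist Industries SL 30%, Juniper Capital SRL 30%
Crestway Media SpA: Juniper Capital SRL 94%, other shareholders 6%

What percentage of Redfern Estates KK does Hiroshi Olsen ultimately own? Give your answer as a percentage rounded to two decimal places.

Hiroshi reaches Redfern along 3 paths.
Via Juniper → Meridian: 12% × 16% × 40% = 0.768%.
Via Juniper → Nordquist: 12% × 19% × 30% = 0.684%.
Via Juniper: 12% × 30% = 3.6%.
Total: 0.768% + 0.684% + 3.6% = 5.052%.
Rounded: 5.05%.

5.05%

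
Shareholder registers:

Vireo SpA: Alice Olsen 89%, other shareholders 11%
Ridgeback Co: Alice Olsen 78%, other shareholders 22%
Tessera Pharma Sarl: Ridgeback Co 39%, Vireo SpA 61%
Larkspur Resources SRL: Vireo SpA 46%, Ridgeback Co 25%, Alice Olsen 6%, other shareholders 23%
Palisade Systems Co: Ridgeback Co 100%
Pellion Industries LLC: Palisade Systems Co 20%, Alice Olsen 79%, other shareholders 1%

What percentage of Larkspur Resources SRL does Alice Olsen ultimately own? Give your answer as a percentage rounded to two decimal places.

66.44%

Alice reaches Larkspur along 3 paths.
Via Vireo: 89% × 46% = 40.94%.
Via Ridgeback: 78% × 25% = 19.5%.
Direct stake: 6% = 6%.
Total: 40.94% + 19.5% + 6% = 66.44%.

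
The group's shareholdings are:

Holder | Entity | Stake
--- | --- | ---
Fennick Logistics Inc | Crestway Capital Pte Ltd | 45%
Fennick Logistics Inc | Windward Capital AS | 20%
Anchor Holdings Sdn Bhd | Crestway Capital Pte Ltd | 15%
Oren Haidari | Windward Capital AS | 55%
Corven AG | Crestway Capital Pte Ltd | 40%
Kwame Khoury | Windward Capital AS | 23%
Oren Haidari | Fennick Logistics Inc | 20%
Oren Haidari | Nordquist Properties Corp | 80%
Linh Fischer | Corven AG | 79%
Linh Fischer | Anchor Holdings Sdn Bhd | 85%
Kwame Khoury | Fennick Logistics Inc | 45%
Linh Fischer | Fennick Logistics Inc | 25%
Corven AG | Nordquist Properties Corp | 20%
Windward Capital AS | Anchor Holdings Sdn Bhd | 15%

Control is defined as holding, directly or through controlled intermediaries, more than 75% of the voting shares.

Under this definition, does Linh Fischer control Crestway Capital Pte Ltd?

Linh holds 79% of Corven, so Linh controls Corven.
Linh holds 85% of Anchor, so Linh controls Anchor.
In Crestway, Linh's side holds only 40% + 15% = 55%, not > 75%.
So Linh does not control Crestway.

No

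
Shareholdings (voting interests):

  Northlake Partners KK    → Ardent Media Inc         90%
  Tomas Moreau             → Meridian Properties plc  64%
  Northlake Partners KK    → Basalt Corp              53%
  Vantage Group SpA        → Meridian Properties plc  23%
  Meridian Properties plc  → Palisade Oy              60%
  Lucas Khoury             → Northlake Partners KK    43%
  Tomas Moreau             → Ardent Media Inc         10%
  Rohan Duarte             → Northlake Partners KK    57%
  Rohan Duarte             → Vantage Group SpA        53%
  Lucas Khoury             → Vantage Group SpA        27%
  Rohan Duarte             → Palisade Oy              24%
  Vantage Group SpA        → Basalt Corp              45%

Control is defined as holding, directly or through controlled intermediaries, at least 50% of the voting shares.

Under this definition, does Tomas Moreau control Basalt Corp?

No

Tomas holds 64% of Meridian, so Tomas controls Meridian.
Meridian holds 60% of Palisade, so Tomas controls Palisade.
Neither Tomas nor any entity Tomas controls holds any voting interest in Basalt.
So Tomas does not control Basalt.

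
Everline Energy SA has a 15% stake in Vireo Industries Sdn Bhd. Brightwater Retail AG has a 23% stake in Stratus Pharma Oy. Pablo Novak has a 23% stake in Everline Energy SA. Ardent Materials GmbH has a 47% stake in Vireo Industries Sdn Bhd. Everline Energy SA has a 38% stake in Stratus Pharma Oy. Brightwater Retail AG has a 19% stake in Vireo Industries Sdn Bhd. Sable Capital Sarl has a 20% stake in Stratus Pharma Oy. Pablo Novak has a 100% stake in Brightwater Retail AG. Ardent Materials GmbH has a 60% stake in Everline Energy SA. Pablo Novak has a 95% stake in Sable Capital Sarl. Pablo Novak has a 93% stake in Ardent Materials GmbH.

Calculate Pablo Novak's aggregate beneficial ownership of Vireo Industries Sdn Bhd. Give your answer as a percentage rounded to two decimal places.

74.53%

Pablo reaches Vireo along 4 paths.
Via Ardent: 93% × 47% = 43.71%.
Via Everline: 23% × 15% = 3.45%.
Via Ardent → Everline: 93% × 60% × 15% = 8.37%.
Via Brightwater: 100% × 19% = 19%.
Total: 43.71% + 3.45% + 8.37% + 19% = 74.53%.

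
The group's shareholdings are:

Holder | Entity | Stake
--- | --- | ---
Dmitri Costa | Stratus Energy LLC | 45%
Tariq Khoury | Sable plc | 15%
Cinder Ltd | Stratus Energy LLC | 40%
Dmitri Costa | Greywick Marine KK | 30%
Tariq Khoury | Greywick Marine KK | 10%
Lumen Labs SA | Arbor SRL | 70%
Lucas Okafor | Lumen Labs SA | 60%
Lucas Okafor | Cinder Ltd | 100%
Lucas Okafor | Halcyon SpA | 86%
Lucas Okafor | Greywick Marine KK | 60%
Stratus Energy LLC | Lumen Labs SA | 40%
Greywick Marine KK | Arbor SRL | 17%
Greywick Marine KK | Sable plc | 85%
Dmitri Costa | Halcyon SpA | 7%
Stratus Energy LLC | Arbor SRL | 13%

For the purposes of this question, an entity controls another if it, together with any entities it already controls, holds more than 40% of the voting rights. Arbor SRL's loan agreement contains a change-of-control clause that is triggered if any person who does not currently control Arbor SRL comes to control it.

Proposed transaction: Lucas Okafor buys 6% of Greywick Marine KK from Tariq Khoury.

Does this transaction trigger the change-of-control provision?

The purchase adds only to Lucas's holdings (Tariq's stake shrinks), so Lucas is the only person who could newly come to control Arbor.
Lucas holds 60% of Greywick, so Lucas controls Greywick.
Lucas holds 60% of Lumen, so Lucas controls Lumen.
Greywick and Lumen together hold 17% + 70% = 87% of Arbor, so Lucas controls Arbor.
So Lucas already controls Arbor before the transaction.
After the purchase, Lucas's direct stake in Greywick rises to 60% + 6% = 66%, and Tariq's stake falls to 4%.
Lucas controlled Arbor already, so this is not a new person acquiring control; every other person's position is unchanged or reduced.
No new person acquires control, so the clause is not triggered.

No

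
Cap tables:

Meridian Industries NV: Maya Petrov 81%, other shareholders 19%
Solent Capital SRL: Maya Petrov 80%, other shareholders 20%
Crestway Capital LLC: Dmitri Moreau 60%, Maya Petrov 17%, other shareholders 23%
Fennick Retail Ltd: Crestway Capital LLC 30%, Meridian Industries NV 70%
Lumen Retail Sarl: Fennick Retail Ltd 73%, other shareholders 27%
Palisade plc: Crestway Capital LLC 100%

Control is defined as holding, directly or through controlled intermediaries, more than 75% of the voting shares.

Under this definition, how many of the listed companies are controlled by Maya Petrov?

Maya holds 81% of Meridian, so Maya controls Meridian.
Maya holds 80% of Solent, so Maya controls Solent.
No other company's threshold is met.
Maya controls 2 companies.

2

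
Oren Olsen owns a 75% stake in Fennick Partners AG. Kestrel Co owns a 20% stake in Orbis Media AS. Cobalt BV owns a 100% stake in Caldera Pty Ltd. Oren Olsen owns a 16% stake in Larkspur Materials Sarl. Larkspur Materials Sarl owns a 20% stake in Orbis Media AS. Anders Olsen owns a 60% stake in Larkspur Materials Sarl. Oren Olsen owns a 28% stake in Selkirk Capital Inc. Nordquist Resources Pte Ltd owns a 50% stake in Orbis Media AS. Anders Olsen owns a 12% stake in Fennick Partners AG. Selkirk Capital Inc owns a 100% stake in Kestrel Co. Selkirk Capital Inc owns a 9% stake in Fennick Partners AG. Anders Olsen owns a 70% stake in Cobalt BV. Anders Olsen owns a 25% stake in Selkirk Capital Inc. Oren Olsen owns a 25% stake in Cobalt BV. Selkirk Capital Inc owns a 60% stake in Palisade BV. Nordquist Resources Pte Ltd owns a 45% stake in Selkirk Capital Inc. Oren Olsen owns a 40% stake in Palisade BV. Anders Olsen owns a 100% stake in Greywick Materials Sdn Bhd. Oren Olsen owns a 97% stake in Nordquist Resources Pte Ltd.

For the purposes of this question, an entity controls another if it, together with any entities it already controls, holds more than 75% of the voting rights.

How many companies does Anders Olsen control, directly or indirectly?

1

Anders holds 100% of Greywick, so Anders controls Greywick.
No other company's threshold is met.
Anders controls 1 company.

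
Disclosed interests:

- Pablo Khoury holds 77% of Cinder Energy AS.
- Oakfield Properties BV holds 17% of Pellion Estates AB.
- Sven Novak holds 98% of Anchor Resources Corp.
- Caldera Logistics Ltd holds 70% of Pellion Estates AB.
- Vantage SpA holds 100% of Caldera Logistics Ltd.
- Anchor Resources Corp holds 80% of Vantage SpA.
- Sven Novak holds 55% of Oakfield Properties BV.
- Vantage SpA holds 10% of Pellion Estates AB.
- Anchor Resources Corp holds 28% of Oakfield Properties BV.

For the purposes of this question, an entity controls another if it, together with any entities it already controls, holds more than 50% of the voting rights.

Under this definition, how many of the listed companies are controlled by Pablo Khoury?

1

Pablo holds 77% of Cinder, so Pablo controls Cinder.
No other company's threshold is met.
Pablo controls 1 company.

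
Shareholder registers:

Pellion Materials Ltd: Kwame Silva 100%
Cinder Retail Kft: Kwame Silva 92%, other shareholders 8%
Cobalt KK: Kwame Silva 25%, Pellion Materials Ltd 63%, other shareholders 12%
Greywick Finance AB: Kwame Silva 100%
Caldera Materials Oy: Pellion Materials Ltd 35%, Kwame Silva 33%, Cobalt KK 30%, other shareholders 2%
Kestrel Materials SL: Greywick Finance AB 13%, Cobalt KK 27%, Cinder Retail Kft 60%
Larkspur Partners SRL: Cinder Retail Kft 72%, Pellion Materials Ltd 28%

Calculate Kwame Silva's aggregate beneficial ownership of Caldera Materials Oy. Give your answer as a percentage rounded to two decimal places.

94.40%

Kwame reaches Caldera along 4 paths.
Via Pellion: 100% × 35% = 35%.
Direct stake: 33% = 33%.
Via Cobalt: 25% × 30% = 7.5%.
Via Pellion → Cobalt: 100% × 63% × 30% = 18.9%.
Total: 35% + 33% + 7.5% + 18.9% = 94.4%.
Rounded: 94.40%.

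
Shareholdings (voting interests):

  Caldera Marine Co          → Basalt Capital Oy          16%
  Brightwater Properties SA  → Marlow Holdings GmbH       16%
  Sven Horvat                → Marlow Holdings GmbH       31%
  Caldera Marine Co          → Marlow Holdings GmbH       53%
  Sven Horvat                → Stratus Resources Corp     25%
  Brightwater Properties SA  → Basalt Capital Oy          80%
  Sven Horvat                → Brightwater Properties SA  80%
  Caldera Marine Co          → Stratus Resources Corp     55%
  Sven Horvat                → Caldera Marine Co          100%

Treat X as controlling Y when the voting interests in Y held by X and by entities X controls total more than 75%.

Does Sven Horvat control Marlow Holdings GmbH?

Sven holds 100% of Caldera, so Sven controls Caldera.
Sven holds 80% of Brightwater, so Sven controls Brightwater.
Sven and Brightwater and Caldera together hold 31% + 16% + 53% = 100% of Marlow, so Sven controls Marlow.

Yes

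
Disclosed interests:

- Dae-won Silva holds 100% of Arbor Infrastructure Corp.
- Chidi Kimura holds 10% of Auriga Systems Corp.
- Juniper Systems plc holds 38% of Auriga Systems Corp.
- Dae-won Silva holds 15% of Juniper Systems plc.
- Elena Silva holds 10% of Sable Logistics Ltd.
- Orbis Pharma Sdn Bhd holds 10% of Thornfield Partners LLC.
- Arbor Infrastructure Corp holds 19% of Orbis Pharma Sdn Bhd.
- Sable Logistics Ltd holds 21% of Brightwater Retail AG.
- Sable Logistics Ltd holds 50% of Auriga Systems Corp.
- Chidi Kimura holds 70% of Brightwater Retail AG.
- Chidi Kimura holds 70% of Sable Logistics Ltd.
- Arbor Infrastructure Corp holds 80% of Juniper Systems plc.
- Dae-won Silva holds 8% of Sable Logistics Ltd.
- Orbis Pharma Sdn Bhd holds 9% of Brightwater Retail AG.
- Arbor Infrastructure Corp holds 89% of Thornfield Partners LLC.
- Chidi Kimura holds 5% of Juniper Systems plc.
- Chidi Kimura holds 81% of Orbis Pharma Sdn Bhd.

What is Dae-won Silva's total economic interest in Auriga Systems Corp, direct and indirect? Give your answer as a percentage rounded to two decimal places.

Dae-won reaches Auriga along 3 paths.
Via Arbor → Juniper: 100% × 80% × 38% = 30.4%.
Via Juniper: 15% × 38% = 5.7%.
Via Sable: 8% × 50% = 4%.
Total: 30.4% + 5.7% + 4% = 40.1%.
Rounded: 40.10%.

40.10%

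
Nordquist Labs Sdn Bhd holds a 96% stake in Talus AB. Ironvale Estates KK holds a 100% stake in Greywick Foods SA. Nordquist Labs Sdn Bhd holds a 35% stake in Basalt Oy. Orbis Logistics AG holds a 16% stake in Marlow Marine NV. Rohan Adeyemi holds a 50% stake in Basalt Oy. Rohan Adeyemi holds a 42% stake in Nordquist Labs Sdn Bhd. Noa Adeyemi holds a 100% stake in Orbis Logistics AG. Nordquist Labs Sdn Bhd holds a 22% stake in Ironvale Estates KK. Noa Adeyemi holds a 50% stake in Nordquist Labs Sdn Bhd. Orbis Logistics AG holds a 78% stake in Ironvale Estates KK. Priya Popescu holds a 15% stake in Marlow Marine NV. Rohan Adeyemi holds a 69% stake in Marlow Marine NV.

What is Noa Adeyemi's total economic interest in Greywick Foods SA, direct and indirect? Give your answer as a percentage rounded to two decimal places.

Noa reaches Greywick along 2 paths.
Via Nordquist → Ironvale: 50% × 22% × 100% = 11%.
Via Orbis → Ironvale: 100% × 78% × 100% = 78%.
Total: 11% + 78% = 89%.
Rounded: 89.00%.

89.00%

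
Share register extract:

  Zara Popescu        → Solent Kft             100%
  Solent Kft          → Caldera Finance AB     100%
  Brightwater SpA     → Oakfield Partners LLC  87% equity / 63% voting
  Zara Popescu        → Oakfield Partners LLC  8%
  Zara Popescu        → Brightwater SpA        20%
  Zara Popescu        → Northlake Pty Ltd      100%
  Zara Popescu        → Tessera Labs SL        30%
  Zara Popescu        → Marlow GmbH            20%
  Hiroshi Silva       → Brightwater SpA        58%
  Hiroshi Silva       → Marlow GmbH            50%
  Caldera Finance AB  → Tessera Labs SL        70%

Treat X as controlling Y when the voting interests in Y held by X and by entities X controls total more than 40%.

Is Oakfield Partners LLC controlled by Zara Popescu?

Zara holds 100% of Solent, so Zara controls Solent.
Solent holds 100% of Caldera, so Zara controls Caldera.
Zara holds 100% of Northlake, so Zara controls Northlake.
Zara and Caldera together hold 30% + 70% = 100% of Tessera, so Zara controls Tessera.
In Oakfield, Zara's side holds only 8%, not > 40%.
So Zara does not control Oakfield.

No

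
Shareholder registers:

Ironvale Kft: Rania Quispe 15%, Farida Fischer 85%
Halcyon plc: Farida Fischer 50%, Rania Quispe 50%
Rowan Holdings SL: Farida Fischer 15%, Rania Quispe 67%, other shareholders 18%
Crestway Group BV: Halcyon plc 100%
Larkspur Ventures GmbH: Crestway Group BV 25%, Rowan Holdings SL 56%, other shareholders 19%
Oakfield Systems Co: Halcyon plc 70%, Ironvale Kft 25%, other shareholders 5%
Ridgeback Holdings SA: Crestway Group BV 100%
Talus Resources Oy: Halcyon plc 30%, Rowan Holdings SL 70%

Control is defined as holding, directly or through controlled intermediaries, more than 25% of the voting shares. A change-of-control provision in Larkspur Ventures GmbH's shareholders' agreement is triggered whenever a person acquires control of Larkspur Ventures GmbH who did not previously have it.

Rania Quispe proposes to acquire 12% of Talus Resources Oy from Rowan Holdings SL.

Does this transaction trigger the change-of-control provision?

No

The purchase adds only to Rania's holdings (Rowan's stake shrinks), so Rania is the only person who could newly come to control Larkspur.
Rania holds 50% of Halcyon, so Rania controls Halcyon.
Halcyon holds 100% of Crestway, so Rania controls Crestway.
Rania holds 67% of Rowan, so Rania controls Rowan.
Crestway and Rowan together hold 25% + 56% = 81% of Larkspur, so Rania controls Larkspur.
So Rania already controls Larkspur before the transaction.
After the purchase, Rania holds 12% of Talus directly, and Rowan's stake falls to 58%.
Rania controlled Larkspur already, so this is not a new person acquiring control; every other person's position is unchanged or reduced.
No new person acquires control, so the clause is not triggered.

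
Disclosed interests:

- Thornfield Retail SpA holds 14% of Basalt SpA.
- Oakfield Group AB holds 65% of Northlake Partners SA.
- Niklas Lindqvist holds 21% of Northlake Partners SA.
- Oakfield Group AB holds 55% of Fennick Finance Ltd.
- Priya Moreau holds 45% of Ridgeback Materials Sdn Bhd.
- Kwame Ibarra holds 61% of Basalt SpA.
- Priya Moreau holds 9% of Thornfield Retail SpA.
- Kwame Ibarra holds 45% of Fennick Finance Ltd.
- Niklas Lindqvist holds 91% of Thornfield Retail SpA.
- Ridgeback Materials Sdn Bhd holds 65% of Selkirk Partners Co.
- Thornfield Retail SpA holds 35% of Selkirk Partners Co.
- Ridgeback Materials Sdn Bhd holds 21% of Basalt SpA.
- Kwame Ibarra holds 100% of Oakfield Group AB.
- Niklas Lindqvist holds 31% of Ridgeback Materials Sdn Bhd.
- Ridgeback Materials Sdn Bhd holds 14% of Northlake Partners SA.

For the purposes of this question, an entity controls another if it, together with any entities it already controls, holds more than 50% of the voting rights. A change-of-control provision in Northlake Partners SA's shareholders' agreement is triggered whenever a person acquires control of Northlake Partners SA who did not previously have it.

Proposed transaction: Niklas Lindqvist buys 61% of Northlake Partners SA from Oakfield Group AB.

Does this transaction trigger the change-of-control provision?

The purchase adds only to Niklas's holdings (Oakfield's stake shrinks), so Niklas is the only person who could newly come to control Northlake.
Niklas holds 91% of Thornfield, so Niklas controls Thornfield.
In Northlake, Niklas's side holds only 21%, not > 50%.
So before the transaction, Niklas does not control Northlake.
After the purchase, Niklas's direct stake in Northlake rises to 21% + 61% = 82%, and Oakfield's stake falls to 4%.
Niklas holds 82% of Northlake, so Niklas controls Northlake.
Niklas did not control Northlake before and does after, so the clause is triggered.

Yes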